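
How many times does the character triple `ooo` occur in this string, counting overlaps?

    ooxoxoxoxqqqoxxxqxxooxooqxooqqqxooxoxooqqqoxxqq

0

Sliding a length-3 window over the 47 characters (45 positions):
  (no match at any position)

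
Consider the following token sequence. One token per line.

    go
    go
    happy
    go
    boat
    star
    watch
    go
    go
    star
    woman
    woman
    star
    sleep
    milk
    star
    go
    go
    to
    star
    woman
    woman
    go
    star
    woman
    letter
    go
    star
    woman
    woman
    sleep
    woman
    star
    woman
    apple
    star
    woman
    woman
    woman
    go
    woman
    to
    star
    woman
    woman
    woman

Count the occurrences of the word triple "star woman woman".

5

Scanning the 44 overlapping trigram windows for "star woman woman":
  position 10–12: star woman woman
  position 20–22: star woman woman
  position 28–30: star woman woman
  position 36–38: star woman woman
  position 43–45: star woman woman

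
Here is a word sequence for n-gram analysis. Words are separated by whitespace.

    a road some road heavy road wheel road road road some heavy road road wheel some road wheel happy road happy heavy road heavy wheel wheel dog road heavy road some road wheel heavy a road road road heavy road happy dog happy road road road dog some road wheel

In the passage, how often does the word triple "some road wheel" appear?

3

Scanning the 48 overlapping trigram windows for "some road wheel":
  position 16–18: some road wheel
  position 31–33: some road wheel
  position 48–50: some road wheel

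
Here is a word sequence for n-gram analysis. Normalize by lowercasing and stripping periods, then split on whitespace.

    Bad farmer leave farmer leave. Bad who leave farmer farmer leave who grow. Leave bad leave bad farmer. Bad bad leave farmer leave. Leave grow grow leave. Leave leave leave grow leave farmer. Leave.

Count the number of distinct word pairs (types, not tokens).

34 tokens → 33 bigram windows in total.
Repeated bigrams (each contributes count−1 duplicates):
  farmer leave: 5
  leave farmer: 4
  leave leave: 4
  grow leave: 3
  leave bad: 3
  bad farmer: 2
  bad leave: 2
  leave grow: 2
17 duplicate windows → 33 − 17 = 16 distinct.

16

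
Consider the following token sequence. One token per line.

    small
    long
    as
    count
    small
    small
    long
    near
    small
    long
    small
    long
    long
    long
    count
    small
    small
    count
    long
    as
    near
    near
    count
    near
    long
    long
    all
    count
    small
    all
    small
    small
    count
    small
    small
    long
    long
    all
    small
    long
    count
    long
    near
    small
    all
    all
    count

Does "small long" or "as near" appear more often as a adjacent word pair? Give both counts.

"small long" (6 vs 1)

"small long": 6 occurrences
"as near": 1 occurrence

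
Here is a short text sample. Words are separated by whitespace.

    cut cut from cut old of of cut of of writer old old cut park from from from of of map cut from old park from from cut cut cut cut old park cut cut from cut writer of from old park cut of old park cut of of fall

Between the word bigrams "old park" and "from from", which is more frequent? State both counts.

"old park" (4 vs 3)

"old park": 4 occurrences
"from from": 3 occurrences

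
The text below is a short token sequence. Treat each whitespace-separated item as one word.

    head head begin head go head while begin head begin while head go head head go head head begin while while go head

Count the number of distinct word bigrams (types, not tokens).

23 tokens → 22 bigram windows in total.
Repeated bigrams (each contributes count−1 duplicates):
  go head: 4
  head begin: 3
  head go: 3
  head head: 3
  begin head: 2
  begin while: 2
11 duplicate windows → 22 − 11 = 11 distinct.

11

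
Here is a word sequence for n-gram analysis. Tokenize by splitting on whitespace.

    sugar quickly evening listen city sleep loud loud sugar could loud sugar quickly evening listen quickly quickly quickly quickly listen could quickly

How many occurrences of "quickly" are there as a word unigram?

7

Scanning the 22 tokens for "quickly":
  position 2: quickly
  position 13: quickly
  position 16: quickly
  position 17: quickly
  position 18: quickly
  position 19: quickly
  position 22: quickly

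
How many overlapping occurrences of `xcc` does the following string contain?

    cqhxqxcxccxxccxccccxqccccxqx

Sliding a length-3 window over the 28 characters (26 positions):
  position 8–10: xcc
  position 12–14: xcc
  position 15–17: xcc

3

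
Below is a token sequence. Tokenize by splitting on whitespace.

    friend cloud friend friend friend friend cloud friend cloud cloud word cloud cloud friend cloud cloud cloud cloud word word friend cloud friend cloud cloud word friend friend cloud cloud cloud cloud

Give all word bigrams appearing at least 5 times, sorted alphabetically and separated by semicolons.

Bigram counts meeting the condition (at least 5 times):
  cloud cloud: 9
  friend cloud: 7

cloud cloud; friend cloud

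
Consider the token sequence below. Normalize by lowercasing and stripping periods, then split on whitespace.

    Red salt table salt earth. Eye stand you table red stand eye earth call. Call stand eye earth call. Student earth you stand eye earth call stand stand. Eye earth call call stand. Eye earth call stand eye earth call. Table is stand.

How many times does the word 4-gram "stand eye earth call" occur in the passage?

Scanning the 40 overlapping 4-gram windows for "stand eye earth call":
  position 11–14: stand eye earth call
  position 16–19: stand eye earth call
  position 23–26: stand eye earth call
  position 28–31: stand eye earth call
  position 33–36: stand eye earth call
  position 37–40: stand eye earth call

6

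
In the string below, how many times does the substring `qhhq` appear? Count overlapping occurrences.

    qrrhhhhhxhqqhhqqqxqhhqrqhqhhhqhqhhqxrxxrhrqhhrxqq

3

Sliding a length-4 window over the 49 characters (46 positions):
  position 12–15: qhhq
  position 19–22: qhhq
  position 32–35: qhhq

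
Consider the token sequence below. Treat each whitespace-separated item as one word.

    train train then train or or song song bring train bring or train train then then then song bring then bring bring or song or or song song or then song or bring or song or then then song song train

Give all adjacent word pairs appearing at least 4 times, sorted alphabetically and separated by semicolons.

or song; song or

Bigram counts meeting the condition (at least 4 times):
  or song: 4
  song or: 4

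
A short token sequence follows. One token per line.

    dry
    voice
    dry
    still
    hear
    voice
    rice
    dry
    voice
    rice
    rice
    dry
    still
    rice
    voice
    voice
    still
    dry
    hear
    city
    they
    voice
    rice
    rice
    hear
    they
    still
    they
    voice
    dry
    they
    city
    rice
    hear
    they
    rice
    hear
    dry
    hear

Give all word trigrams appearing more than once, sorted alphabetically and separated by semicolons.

Trigram counts meeting the condition (more than once):
  rice hear they: 2
  voice rice rice: 2

rice hear they; voice rice rice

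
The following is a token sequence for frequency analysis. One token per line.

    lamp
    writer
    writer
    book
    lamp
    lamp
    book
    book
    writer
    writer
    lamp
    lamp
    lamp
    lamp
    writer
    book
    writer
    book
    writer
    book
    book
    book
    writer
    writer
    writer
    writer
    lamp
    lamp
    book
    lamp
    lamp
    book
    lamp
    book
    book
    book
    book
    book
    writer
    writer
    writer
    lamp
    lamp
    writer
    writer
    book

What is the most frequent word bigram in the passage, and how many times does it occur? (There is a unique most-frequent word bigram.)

Bigram frequencies (highest first):
  writer writer: 8
  lamp lamp: 7
  book book: 7
  writer book: 5
  book writer: 5
  lamp book: 4
  … (3 more, each ≤ 3)

"writer writer", 8 times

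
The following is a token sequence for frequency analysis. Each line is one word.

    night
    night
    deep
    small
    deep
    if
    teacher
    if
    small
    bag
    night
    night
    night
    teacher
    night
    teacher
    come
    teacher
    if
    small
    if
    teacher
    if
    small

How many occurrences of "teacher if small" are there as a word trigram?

Scanning the 22 overlapping trigram windows for "teacher if small":
  position 7–9: teacher if small
  position 18–20: teacher if small
  position 22–24: teacher if small

3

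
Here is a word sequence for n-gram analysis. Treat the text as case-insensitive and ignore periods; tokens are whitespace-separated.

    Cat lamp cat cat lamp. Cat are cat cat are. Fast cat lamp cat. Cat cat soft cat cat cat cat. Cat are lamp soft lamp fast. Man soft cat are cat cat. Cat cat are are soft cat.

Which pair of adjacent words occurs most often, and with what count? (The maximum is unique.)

Bigram frequencies (highest first):
  cat cat: 11
  cat are: 5
  cat lamp: 3
  lamp cat: 3
  soft cat: 3
  are cat: 2
  … (11 more, each ≤ 1)

"cat cat", 11 times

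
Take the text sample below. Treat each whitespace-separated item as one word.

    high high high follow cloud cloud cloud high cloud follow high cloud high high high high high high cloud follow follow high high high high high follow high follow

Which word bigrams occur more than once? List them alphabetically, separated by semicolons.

cloud cloud; cloud follow; cloud high; follow high; high cloud; high follow; high high

Bigram counts meeting the condition (more than once):
  cloud cloud: 2
  cloud follow: 2
  cloud high: 2
  follow high: 3
  high cloud: 3
  high follow: 3
  high high: 11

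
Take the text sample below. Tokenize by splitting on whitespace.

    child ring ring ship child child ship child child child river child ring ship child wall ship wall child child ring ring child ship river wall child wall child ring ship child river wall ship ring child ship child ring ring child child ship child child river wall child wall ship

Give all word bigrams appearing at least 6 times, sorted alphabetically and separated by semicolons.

child child; ship child

Bigram counts meeting the condition (at least 6 times):
  child child: 6
  ship child: 6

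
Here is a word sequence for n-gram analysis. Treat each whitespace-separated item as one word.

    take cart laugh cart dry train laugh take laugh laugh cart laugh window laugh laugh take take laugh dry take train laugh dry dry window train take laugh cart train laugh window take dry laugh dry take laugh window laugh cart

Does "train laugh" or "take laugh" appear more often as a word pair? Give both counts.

"take laugh" (4 vs 3)

"train laugh": 3 occurrences
"take laugh": 4 occurrences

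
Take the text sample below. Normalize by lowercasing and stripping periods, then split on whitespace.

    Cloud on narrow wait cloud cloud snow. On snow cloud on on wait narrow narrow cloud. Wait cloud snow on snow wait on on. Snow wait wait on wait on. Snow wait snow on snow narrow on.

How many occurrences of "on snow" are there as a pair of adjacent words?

5

Scanning the 36 overlapping bigram windows for "on snow":
  position 8–9: on snow
  position 20–21: on snow
  position 24–25: on snow
  position 30–31: on snow
  position 34–35: on snow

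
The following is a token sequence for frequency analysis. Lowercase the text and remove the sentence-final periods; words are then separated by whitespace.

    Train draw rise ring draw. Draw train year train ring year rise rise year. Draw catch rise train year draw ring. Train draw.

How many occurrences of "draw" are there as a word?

Scanning the 23 tokens for "draw":
  position 2: draw
  position 5: draw
  position 6: draw
  position 15: draw
  position 20: draw
  position 23: draw

6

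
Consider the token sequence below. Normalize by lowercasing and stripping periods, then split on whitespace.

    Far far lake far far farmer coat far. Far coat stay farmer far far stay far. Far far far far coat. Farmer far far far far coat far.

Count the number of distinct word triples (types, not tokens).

28 tokens → 26 trigram windows in total.
Repeated trigrams (each contributes count−1 duplicates):
  far far far: 5
  far far coat: 3
  farmer far far: 2
7 duplicate windows → 26 − 7 = 19 distinct.

19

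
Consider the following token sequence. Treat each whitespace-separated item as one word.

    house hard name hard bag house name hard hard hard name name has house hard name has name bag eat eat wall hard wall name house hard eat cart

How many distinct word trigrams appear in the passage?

26

29 tokens → 27 trigram windows in total.
Repeated trigrams (each contributes count−1 duplicates):
  house hard name: 2
1 duplicate windows → 27 − 1 = 26 distinct.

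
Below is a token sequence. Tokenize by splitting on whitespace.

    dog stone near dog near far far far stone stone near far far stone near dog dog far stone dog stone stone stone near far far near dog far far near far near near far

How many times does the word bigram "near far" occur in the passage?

Scanning the 34 overlapping bigram windows for "near far":
  position 5–6: near far
  position 11–12: near far
  position 24–25: near far
  position 31–32: near far
  position 34–35: near far

5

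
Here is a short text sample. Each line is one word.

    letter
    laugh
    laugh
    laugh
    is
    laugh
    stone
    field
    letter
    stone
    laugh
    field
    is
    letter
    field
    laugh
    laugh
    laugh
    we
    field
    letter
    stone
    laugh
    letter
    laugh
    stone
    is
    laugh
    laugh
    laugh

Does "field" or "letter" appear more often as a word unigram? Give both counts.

"letter" (5 vs 4)

"field": 4 occurrences
"letter": 5 occurrences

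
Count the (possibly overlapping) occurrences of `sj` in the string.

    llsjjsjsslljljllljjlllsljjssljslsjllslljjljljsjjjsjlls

5

Sliding a length-2 window over the 54 characters (53 positions):
  position 3–4: sj
  position 6–7: sj
  position 33–34: sj
  position 46–47: sj
  position 50–51: sj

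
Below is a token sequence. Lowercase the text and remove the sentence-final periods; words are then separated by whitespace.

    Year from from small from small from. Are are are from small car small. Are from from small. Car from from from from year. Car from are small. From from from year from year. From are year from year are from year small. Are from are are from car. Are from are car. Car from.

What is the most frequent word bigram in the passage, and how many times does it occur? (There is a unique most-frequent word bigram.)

"from from", 7 times

Bigram frequencies (highest first):
  from from: 7
  are from: 6
  from are: 5
  from year: 5
  year from: 4
  from small: 4
  … (15 more, each ≤ 3)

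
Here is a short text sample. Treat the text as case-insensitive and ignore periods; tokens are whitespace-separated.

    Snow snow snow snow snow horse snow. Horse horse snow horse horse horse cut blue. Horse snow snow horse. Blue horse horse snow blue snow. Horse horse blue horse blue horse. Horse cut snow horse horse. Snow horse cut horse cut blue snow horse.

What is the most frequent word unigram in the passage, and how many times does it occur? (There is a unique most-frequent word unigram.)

"horse", 20 times

Unigram frequencies (highest first):
  horse: 20
  snow: 14
  blue: 6
  cut: 4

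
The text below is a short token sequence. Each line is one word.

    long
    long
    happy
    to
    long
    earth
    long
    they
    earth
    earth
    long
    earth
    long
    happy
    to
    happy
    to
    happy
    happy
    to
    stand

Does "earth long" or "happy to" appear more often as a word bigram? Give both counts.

"earth long": 3 occurrences
"happy to": 4 occurrences

"happy to" (4 vs 3)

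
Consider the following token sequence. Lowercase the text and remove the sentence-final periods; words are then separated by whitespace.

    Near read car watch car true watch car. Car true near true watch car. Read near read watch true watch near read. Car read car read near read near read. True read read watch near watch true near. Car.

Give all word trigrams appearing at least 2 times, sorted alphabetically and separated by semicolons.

car read near; near read car; read car read; read near read; true watch car

Trigram counts meeting the condition (at least 2 times):
  car read near: 2
  near read car: 2
  read car read: 2
  read near read: 3
  true watch car: 2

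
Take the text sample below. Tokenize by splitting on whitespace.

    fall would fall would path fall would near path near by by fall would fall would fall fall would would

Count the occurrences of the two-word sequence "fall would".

6

Scanning the 19 overlapping bigram windows for "fall would":
  position 1–2: fall would
  position 3–4: fall would
  position 6–7: fall would
  position 13–14: fall would
  position 15–16: fall would
  position 18–19: fall would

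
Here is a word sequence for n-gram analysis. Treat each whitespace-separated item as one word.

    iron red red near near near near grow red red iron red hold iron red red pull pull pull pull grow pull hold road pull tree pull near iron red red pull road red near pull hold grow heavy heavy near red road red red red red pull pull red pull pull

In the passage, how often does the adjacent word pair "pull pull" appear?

5

Scanning the 51 overlapping bigram windows for "pull pull":
  position 17–18: pull pull
  position 18–19: pull pull
  position 19–20: pull pull
  position 48–49: pull pull
  position 51–52: pull pull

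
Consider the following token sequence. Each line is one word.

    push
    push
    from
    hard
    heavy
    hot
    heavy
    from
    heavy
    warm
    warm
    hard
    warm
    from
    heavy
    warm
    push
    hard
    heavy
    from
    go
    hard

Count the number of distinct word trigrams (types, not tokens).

22 tokens → 20 trigram windows in total.
Repeated trigrams (each contributes count−1 duplicates):
  from heavy warm: 2
1 duplicate windows → 20 − 1 = 19 distinct.

19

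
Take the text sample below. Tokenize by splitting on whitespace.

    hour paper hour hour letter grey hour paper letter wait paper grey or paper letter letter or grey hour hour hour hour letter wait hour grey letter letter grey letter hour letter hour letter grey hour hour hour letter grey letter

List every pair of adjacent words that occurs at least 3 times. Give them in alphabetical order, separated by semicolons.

Bigram counts meeting the condition (at least 3 times):
  grey hour: 3
  grey letter: 3
  hour hour: 6
  hour letter: 5
  letter grey: 4

grey hour; grey letter; hour hour; hour letter; letter grey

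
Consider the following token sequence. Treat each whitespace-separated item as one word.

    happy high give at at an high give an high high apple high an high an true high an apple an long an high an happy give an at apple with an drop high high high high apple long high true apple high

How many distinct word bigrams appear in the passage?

43 tokens → 42 bigram windows in total.
Repeated bigrams (each contributes count−1 duplicates):
  an high: 4
  high an: 4
  high high: 4
  apple high: 2
  give an: 2
  high apple: 2
  high give: 2
13 duplicate windows → 42 − 13 = 29 distinct.

29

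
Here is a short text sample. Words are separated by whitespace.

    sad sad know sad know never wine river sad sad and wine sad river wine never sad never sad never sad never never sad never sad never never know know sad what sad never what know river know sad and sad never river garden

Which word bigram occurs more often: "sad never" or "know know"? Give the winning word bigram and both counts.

"sad never": 7 occurrences
"know know": 1 occurrence

"sad never" (7 vs 1)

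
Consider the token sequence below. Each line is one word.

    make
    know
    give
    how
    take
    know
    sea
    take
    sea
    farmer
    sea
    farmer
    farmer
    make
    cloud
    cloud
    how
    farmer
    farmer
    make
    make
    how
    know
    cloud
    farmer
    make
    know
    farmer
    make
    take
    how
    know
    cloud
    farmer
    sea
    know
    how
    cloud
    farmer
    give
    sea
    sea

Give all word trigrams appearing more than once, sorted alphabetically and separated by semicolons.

farmer farmer make; how know cloud; know cloud farmer

Trigram counts meeting the condition (more than once):
  farmer farmer make: 2
  how know cloud: 2
  know cloud farmer: 2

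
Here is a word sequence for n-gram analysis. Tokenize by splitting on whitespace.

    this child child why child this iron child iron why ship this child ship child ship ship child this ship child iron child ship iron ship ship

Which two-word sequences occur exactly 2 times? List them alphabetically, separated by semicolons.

child iron; child this; iron child; ship ship; this child

Bigram counts meeting the condition (exactly 2 times):
  child iron: 2
  child this: 2
  iron child: 2
  ship ship: 2
  this child: 2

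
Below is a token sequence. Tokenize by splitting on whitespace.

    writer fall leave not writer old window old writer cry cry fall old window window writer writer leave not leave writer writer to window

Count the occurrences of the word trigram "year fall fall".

Scanning the 22 overlapping trigram windows for "year fall fall":
  (none found)

0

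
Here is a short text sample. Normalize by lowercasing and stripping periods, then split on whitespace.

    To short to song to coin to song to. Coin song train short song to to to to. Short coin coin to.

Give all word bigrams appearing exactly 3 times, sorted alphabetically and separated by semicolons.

song to; to to

Bigram counts meeting the condition (exactly 3 times):
  song to: 3
  to to: 3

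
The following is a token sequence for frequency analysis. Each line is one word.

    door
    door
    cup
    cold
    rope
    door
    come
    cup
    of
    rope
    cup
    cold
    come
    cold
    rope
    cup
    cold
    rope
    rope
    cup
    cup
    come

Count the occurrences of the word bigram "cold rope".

Scanning the 21 overlapping bigram windows for "cold rope":
  position 4–5: cold rope
  position 14–15: cold rope
  position 17–18: cold rope

3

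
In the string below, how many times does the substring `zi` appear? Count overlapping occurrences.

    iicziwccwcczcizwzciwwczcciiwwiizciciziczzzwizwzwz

Sliding a length-2 window over the 49 characters (48 positions):
  position 4–5: zi
  position 37–38: zi

2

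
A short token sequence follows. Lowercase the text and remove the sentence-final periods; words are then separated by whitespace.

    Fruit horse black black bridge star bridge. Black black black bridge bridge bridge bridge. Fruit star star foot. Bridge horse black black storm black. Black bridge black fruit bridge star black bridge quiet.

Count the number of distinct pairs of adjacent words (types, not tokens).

20

33 tokens → 32 bigram windows in total.
Repeated bigrams (each contributes count−1 duplicates):
  black black: 5
  black bridge: 4
  bridge bridge: 3
  bridge black: 2
  bridge star: 2
  horse black: 2
12 duplicate windows → 32 − 12 = 20 distinct.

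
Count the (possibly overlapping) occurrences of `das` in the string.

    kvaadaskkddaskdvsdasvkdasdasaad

Sliding a length-3 window over the 31 characters (29 positions):
  position 5–7: das
  position 11–13: das
  position 18–20: das
  position 23–25: das
  position 26–28: das

5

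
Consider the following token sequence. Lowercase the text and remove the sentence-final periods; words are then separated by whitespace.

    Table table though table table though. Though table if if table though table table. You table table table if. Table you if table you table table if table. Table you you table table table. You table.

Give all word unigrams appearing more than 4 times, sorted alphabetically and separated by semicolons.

Unigram counts meeting the condition (more than 4 times):
  if: 5
  table: 21
  you: 6

if; table; you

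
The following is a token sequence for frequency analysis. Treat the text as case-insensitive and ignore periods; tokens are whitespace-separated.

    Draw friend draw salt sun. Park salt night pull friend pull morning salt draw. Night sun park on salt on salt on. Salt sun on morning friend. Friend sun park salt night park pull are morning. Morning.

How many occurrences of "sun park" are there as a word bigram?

Scanning the 36 overlapping bigram windows for "sun park":
  position 5–6: sun park
  position 16–17: sun park
  position 29–30: sun park

3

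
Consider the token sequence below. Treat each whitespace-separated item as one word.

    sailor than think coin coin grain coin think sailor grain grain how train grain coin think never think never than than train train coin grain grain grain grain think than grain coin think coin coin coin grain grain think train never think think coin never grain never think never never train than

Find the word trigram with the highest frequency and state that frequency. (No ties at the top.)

Trigram frequencies (highest first):
  grain coin think: 3
  think coin coin: 2
  coin coin grain: 2
  never think never: 2
  coin grain grain: 2
  grain grain grain: 2
  … (36 more, each ≤ 2)

"grain coin think", 3 times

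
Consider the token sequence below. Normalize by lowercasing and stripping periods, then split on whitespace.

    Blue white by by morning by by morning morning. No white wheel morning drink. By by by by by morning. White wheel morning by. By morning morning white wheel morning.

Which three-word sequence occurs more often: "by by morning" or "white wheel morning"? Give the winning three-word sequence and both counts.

"by by morning": 4 occurrences
"white wheel morning": 3 occurrences

"by by morning" (4 vs 3)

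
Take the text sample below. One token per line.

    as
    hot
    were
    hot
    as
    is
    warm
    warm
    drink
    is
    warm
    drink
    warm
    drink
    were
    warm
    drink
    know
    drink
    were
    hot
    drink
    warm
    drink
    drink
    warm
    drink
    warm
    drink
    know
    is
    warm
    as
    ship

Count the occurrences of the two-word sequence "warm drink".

Scanning the 33 overlapping bigram windows for "warm drink":
  position 8–9: warm drink
  position 11–12: warm drink
  position 13–14: warm drink
  position 16–17: warm drink
  position 23–24: warm drink
  position 26–27: warm drink
  position 28–29: warm drink

7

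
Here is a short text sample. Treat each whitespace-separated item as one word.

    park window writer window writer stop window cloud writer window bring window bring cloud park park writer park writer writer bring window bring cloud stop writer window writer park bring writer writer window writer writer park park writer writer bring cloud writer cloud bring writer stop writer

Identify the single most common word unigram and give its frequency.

"writer", 17 times

Unigram frequencies (highest first):
  writer: 17
  window: 8
  park: 7
  bring: 7
  cloud: 5
  stop: 3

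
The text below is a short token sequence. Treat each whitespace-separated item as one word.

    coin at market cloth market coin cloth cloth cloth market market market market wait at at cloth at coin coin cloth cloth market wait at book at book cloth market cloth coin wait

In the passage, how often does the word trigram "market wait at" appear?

2

Scanning the 31 overlapping trigram windows for "market wait at":
  position 13–15: market wait at
  position 23–25: market wait at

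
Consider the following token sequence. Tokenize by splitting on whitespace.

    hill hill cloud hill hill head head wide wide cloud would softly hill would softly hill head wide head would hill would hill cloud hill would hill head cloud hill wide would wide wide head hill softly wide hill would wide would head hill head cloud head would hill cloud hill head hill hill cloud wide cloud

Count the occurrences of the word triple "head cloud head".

1

Scanning the 55 overlapping trigram windows for "head cloud head":
  position 45–47: head cloud head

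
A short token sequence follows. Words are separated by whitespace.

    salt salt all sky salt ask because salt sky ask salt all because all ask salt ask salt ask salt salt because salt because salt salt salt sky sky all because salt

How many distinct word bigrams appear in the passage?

16

32 tokens → 31 bigram windows in total.
Repeated bigrams (each contributes count−1 duplicates):
  ask salt: 4
  because salt: 4
  salt salt: 4
  salt ask: 3
  all because: 2
  salt all: 2
  salt because: 2
  salt sky: 2
15 duplicate windows → 31 − 15 = 16 distinct.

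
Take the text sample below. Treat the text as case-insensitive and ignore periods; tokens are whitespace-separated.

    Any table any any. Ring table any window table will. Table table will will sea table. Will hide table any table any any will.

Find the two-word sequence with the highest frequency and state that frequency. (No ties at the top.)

Bigram frequencies (highest first):
  table any: 4
  table will: 3
  any table: 2
  any any: 2
  any ring: 1
  ring table: 1
  … (10 more, each ≤ 1)

"table any", 4 times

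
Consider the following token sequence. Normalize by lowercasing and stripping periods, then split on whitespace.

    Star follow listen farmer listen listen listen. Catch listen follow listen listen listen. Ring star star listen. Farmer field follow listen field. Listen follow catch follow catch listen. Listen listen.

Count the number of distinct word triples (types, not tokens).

26

30 tokens → 28 trigram windows in total.
Repeated trigrams (each contributes count−1 duplicates):
  listen listen listen: 3
2 duplicate windows → 28 − 2 = 26 distinct.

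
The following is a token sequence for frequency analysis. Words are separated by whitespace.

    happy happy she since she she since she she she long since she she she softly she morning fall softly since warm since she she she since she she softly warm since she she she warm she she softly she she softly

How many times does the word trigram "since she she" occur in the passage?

6

Scanning the 40 overlapping trigram windows for "since she she":
  position 4–6: since she she
  position 7–9: since she she
  position 12–14: since she she
  position 23–25: since she she
  position 27–29: since she she
  position 32–34: since she she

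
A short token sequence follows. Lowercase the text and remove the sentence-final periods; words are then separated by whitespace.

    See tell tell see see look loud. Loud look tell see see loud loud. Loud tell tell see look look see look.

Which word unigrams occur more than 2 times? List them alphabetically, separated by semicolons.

Unigram counts meeting the condition (more than 2 times):
  look: 5
  loud: 5
  see: 7
  tell: 5

look; loud; see; tell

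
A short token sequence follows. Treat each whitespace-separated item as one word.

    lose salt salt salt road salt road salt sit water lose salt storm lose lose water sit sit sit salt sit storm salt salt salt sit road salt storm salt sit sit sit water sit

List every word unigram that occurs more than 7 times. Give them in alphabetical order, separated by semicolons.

Unigram counts meeting the condition (more than 7 times):
  salt: 12
  sit: 10

salt; sit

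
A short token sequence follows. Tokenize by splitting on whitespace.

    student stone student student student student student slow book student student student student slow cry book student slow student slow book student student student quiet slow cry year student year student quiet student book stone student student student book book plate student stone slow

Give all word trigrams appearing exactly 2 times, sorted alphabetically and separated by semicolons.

Trigram counts meeting the condition (exactly 2 times):
  book student student: 2
  slow book student: 2
  stone student student: 2
  student slow book: 2
  student student slow: 2

book student student; slow book student; stone student student; student slow book; student student slow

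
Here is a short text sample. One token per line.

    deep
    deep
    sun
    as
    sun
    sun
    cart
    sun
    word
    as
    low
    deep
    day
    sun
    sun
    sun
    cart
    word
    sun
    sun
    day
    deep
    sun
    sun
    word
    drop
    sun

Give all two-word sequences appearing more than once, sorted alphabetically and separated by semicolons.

deep sun; sun cart; sun sun; sun word

Bigram counts meeting the condition (more than once):
  deep sun: 2
  sun cart: 2
  sun sun: 5
  sun word: 2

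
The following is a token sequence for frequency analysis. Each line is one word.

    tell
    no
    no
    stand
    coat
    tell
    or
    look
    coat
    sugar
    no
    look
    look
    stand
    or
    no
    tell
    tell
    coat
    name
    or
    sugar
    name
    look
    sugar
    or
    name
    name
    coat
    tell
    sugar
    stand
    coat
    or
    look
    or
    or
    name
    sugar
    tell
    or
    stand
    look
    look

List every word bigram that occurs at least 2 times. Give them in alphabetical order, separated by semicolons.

Bigram counts meeting the condition (at least 2 times):
  coat tell: 2
  look look: 2
  or look: 2
  or name: 2
  stand coat: 2
  tell or: 2

coat tell; look look; or look; or name; stand coat; tell or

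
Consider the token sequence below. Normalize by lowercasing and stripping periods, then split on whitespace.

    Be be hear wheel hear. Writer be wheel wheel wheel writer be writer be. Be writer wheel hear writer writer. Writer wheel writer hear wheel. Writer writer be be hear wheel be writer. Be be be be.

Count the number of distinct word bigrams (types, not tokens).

14

37 tokens → 36 bigram windows in total.
Repeated bigrams (each contributes count−1 duplicates):
  be be: 6
  writer be: 5
  be writer: 3
  hear wheel: 3
  wheel writer: 3
  writer writer: 3
  be hear: 2
  hear writer: 2
  … (3 more repeated)
22 duplicate windows → 36 − 22 = 14 distinct.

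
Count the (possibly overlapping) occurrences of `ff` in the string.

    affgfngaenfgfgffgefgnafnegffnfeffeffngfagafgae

5

Sliding a length-2 window over the 46 characters (45 positions):
  position 2–3: ff
  position 15–16: ff
  position 27–28: ff
  position 32–33: ff
  position 35–36: ff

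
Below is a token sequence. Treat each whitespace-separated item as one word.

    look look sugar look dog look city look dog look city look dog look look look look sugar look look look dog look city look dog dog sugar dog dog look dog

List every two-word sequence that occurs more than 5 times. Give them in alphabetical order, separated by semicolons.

Bigram counts meeting the condition (more than 5 times):
  look dog: 6
  look look: 6

look dog; look look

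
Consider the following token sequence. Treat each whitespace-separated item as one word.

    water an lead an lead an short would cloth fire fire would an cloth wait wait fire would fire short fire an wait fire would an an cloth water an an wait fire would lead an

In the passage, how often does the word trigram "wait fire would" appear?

3

Scanning the 34 overlapping trigram windows for "wait fire would":
  position 16–18: wait fire would
  position 23–25: wait fire would
  position 32–34: wait fire would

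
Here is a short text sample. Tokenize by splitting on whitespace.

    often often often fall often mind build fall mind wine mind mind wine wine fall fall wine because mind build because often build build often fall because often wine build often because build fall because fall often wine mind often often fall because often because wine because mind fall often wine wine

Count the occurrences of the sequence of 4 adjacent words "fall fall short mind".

Scanning the 49 overlapping 4-gram windows for "fall fall short mind":
  (none found)

0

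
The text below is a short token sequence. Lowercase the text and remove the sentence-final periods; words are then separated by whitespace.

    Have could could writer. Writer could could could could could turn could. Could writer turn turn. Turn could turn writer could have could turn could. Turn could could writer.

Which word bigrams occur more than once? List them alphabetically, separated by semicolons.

Bigram counts meeting the condition (more than once):
  could could: 7
  could turn: 4
  could writer: 3
  have could: 2
  turn could: 4
  turn turn: 2
  writer could: 2

could could; could turn; could writer; have could; turn could; turn turn; writer could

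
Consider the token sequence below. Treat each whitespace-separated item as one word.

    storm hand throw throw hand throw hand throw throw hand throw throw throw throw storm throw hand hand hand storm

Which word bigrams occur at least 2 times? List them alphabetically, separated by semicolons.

hand hand; hand throw; throw hand; throw throw

Bigram counts meeting the condition (at least 2 times):
  hand hand: 2
  hand throw: 4
  throw hand: 4
  throw throw: 5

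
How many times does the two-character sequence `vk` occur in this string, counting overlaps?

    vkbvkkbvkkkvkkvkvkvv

Sliding a length-2 window over the 20 characters (19 positions):
  position 1–2: vk
  position 4–5: vk
  position 8–9: vk
  position 12–13: vk
  position 15–16: vk
  position 17–18: vk

6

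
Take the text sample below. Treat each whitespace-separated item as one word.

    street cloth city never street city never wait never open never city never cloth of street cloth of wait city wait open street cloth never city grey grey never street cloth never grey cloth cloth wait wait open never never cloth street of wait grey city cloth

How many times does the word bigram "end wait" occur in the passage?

Scanning the 46 overlapping bigram windows for "end wait":
  (none found)

0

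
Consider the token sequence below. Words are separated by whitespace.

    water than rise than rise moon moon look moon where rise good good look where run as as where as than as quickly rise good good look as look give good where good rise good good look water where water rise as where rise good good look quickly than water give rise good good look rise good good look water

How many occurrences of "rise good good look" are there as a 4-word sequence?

Scanning the 57 overlapping 4-gram windows for "rise good good look":
  position 11–14: rise good good look
  position 24–27: rise good good look
  position 34–37: rise good good look
  position 44–47: rise good good look
  position 52–55: rise good good look
  position 56–59: rise good good look

6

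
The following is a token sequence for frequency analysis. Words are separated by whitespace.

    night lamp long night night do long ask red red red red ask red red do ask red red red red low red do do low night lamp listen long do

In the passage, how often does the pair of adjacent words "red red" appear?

Scanning the 30 overlapping bigram windows for "red red":
  position 9–10: red red
  position 10–11: red red
  position 11–12: red red
  position 14–15: red red
  position 18–19: red red
  position 19–20: red red
  position 20–21: red red

7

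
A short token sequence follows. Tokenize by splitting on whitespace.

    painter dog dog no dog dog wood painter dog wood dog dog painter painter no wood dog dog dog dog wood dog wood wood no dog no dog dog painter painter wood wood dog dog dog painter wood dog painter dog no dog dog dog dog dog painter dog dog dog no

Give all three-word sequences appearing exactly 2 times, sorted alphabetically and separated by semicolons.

dog dog no; dog dog wood; dog painter dog; dog painter painter; dog wood dog; painter dog dog

Trigram counts meeting the condition (exactly 2 times):
  dog dog no: 2
  dog dog wood: 2
  dog painter dog: 2
  dog painter painter: 2
  dog wood dog: 2
  painter dog dog: 2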